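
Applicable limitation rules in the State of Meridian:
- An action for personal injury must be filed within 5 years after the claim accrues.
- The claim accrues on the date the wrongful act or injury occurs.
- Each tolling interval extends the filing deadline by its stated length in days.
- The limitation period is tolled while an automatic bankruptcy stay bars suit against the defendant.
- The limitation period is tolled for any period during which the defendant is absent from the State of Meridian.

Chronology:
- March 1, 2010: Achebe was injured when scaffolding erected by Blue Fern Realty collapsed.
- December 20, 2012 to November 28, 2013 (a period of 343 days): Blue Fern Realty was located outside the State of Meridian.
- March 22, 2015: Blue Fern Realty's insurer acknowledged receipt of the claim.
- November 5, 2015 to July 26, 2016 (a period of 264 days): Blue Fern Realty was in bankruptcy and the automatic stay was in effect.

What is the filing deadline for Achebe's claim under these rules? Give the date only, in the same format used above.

October 28, 2016

The claim accrued on March 1, 2010, when the wrongful act occurred.
5 years from March 1, 2010 is March 1, 2015.
The defendant's absence from the jurisdiction from December 20, 2012 to November 28, 2013 tolled the period for 343 days, extending the deadline to February 7, 2016.
The automatic bankruptcy stay from November 5, 2015 to July 26, 2016 tolled the period for 264 days, extending the deadline to October 28, 2016.
The other events in the timeline have no effect on the limitation period under the stated rules.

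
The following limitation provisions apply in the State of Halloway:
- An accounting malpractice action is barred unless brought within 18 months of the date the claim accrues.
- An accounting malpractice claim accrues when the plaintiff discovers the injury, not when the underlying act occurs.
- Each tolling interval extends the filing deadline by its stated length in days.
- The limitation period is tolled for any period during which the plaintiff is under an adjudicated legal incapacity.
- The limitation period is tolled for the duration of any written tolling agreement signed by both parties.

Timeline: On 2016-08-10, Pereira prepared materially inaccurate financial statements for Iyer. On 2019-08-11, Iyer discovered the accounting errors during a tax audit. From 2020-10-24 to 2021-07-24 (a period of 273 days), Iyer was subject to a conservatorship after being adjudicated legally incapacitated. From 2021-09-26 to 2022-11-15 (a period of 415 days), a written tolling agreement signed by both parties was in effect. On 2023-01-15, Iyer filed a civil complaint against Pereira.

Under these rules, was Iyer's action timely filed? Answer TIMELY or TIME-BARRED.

TIME-BARRED

Accrual is tied to discovery, so the period began on 2019-08-11 rather than on 2016-08-10 when the act occurred.
The untolled deadline — 18 months after 2019-08-11 — is 2021-02-11.
The period was tolled for 273 days by the plaintiff's legal incapacity (2020-10-24 to 2021-07-24), pushing the deadline to 2021-11-11.
Because the written tolling agreement ran from 2021-09-26 to 2022-11-15, the deadline is extended by 415 days to 2022-12-31.
Iyer filed on 2023-01-15, after the 2022-12-31 deadline, so the action is time-barred.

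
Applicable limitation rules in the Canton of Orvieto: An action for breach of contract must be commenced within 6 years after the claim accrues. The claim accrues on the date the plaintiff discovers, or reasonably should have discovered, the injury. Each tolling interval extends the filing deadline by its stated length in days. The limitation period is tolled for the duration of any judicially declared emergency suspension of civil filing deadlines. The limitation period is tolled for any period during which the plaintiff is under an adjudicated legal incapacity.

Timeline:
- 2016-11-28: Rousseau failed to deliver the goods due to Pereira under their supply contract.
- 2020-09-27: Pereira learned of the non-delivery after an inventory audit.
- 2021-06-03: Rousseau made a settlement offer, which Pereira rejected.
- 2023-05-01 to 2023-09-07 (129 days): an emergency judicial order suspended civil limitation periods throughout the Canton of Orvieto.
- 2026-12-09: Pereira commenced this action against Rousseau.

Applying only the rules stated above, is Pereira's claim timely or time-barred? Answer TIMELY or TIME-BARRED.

Accrual is tied to discovery, so the period began on 2020-09-27 rather than on 2016-11-28 when the act occurred.
6 years from 2020-09-27 is 2026-09-27.
The emergency suspension of filing deadlines from 2023-05-01 to 2023-09-07 tolled the period for 129 days, extending the deadline to 2027-02-03.
Nothing else in the chronology tolls or restarts the period.
Pereira filed on 2026-12-09, before the 2027-02-03 deadline, so the action is timely.

TIMELY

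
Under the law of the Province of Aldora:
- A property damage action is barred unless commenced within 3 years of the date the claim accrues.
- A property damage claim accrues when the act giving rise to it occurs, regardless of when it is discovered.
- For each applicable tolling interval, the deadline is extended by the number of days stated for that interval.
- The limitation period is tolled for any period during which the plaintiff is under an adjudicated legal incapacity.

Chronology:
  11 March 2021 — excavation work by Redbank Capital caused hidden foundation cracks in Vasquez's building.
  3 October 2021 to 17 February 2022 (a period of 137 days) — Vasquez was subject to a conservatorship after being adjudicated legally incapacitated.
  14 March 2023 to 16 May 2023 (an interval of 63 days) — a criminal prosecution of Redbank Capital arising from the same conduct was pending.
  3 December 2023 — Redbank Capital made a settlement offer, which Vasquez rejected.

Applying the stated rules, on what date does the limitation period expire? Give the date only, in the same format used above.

26 July 2024

The claim accrued on 11 March 2021, when the wrongful act occurred.
The untolled deadline — 3 years after 11 March 2021 — is 11 March 2024.
The period was tolled for 137 days by the plaintiff's legal incapacity (3 October 2021 to 17 February 2022), pushing the deadline to 26 July 2024.
Although a criminal prosecution ran from 14 March 2023 to 16 May 2023, the stated rules do not make that a tolling event, so it is disregarded.
Nothing else in the chronology tolls or restarts the period.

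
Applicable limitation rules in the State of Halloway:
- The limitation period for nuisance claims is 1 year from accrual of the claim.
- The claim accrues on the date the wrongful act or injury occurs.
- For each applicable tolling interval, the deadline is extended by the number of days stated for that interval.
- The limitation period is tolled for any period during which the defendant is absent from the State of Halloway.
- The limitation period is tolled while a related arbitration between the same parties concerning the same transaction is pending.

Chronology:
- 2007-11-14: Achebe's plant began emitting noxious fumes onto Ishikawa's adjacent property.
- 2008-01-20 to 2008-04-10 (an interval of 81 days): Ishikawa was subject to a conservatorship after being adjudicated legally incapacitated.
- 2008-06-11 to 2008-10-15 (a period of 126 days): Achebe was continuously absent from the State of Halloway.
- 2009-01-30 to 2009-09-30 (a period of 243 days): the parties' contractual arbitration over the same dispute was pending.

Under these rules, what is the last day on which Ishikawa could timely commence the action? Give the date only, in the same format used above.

The claim accrued on 2007-11-14, the date of the act.
The untolled deadline — 1 year after 2007-11-14 — is 2008-11-14.
Because the defendant's absence from the jurisdiction ran from 2008-06-11 to 2008-10-15, the deadline is extended by 126 days to 2009-03-20.
The period was tolled for 243 days by the pending related arbitration (2009-01-30 to 2009-09-30), pushing the deadline to 2009-11-18.
No stated provision tolls the period for the plaintiff's incapacity, so the interval from 2008-01-20 to 2008-04-10 has no effect on the deadline.

2009-11-18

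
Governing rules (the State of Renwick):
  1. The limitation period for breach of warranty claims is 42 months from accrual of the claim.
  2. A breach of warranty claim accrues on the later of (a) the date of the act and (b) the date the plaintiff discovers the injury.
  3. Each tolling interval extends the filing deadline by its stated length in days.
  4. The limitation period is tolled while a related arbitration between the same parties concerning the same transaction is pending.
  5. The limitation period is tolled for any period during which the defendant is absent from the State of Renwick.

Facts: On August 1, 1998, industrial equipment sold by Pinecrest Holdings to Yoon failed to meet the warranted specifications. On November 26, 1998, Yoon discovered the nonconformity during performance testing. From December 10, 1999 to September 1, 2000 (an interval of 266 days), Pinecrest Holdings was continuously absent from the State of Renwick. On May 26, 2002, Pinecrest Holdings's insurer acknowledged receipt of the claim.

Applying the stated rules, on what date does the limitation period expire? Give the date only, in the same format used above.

Taking the later of the act (August 1, 1998) and discovery (November 26, 1998), the claim accrued on November 26, 1998.
Adding the 42 months base period to November 26, 1998 gives a deadline of May 26, 2002, before any tolling.
The period was tolled for 266 days by the defendant's absence from the jurisdiction (December 10, 1999 to September 1, 2000), pushing the deadline to February 16, 2003.
None of the other events listed affects the running of the period under the stated rules.

February 16, 2003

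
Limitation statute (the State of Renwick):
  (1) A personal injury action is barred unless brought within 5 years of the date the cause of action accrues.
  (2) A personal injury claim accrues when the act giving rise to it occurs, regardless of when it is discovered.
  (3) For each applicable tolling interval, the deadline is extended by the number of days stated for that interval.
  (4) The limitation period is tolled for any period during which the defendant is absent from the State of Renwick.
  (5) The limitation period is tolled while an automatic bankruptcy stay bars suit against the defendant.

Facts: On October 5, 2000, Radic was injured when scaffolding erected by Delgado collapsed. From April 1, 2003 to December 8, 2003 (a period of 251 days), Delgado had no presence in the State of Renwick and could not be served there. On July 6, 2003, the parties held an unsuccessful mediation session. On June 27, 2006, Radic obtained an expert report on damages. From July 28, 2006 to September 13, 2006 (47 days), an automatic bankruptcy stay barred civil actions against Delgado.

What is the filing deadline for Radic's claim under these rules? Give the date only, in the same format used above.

June 13, 2006

The claim accrued on October 5, 2000, when the wrongful act occurred.
The untolled deadline — 5 years after October 5, 2000 — is October 5, 2005.
Because the defendant's absence from the jurisdiction ran from April 1, 2003 to December 8, 2003, the deadline is extended by 251 days to June 13, 2006.
The automatic bankruptcy stay starting July 28, 2006 came too late — the period had run on June 13, 2006 — and so does not extend the deadline.
The other events in the timeline have no effect on the limitation period under the stated rules.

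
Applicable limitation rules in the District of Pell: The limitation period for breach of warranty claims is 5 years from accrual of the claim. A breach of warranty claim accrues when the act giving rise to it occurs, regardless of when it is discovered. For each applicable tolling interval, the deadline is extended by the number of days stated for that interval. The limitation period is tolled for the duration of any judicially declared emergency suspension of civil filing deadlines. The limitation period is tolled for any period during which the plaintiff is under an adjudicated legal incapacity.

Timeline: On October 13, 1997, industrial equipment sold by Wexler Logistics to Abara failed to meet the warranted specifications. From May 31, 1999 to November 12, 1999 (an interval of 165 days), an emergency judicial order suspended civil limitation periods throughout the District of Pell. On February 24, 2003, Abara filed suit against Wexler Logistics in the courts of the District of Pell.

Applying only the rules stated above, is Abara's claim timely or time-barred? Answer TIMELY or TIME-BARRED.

The claim accrued on October 13, 1997, the date of the act.
The untolled deadline — 5 years after October 13, 1997 — is October 13, 2002.
The emergency suspension of filing deadlines from May 31, 1999 to November 12, 1999 tolled the period for 165 days, extending the deadline to March 27, 2003.
Filing on February 24, 2003 beat the March 27, 2003 deadline — the action is timely.

TIMELY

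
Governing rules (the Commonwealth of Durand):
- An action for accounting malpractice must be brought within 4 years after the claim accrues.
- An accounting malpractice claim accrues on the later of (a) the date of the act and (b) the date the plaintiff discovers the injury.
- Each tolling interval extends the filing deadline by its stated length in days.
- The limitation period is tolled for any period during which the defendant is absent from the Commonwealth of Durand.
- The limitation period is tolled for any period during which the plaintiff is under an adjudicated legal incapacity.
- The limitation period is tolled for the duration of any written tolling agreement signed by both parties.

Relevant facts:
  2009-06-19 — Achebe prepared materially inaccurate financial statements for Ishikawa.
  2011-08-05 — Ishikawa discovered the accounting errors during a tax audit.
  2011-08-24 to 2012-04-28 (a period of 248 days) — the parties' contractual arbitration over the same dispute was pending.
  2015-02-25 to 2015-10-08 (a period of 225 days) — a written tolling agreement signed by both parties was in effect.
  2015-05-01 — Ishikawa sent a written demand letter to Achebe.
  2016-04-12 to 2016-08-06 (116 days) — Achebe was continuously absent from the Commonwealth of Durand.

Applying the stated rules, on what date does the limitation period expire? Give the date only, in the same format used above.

Because discovery on 2011-08-05 post-dates the 2009-06-19 act, accrual under the later-of rule falls on 2011-08-05.
The untolled deadline — 4 years after 2011-08-05 — is 2015-08-05.
Because the written tolling agreement ran from 2015-02-25 to 2015-10-08, the deadline is extended by 225 days to 2016-03-17.
The defendant's absence from the jurisdiction starting 2016-04-12 came too late — the period had run on 2016-03-17 — and so does not extend the deadline.
No stated provision tolls the period for a pending arbitration, so the interval from 2011-08-24 to 2012-04-28 has no effect on the deadline.
The other events in the timeline have no effect on the limitation period under the stated rules.

2016-03-17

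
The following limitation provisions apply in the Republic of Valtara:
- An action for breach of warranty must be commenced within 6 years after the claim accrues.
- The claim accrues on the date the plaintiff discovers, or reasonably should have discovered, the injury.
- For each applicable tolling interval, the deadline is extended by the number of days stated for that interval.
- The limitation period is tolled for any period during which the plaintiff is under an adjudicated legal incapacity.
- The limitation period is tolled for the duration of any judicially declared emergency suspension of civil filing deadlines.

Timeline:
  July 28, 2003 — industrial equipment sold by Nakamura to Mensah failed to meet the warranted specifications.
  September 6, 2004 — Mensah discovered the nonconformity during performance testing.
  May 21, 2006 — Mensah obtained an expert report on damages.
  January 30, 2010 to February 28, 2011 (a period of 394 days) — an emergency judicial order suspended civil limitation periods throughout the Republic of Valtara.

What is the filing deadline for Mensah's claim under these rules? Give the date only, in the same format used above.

Under the discovery rule, the claim accrued on September 6, 2004, when Mensah discovered the injury — not on the July 28, 2003 date of the underlying act.
6 years from September 6, 2004 is September 6, 2010.
Because the emergency suspension of filing deadlines ran from January 30, 2010 to February 28, 2011, the deadline is extended by 394 days to October 5, 2011.
Nothing else in the chronology tolls or restarts the period.

October 5, 2011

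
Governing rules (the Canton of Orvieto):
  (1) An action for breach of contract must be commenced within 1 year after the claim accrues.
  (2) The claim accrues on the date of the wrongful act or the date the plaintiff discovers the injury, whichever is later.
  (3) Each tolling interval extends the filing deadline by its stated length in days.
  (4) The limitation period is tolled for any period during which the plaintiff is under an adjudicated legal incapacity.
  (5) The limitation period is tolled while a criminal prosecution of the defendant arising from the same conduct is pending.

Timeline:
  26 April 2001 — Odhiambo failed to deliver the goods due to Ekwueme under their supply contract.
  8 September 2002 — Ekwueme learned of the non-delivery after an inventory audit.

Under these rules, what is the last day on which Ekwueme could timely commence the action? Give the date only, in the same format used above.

The claim accrued on 8 September 2002 — the later of the 26 April 2001 act and the 8 September 2002 discovery.
The untolled deadline — 1 year after 8 September 2002 — is 8 September 2003.

8 September 2003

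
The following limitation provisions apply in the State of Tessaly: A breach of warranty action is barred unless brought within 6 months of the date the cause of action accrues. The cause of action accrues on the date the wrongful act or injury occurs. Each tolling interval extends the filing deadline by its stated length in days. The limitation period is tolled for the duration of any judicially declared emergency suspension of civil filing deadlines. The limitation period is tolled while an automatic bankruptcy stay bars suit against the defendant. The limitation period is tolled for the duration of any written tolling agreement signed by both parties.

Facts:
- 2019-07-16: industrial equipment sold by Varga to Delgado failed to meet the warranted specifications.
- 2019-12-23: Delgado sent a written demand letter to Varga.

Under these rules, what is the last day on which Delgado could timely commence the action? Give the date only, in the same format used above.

The claim accrued on 2019-07-16, when the wrongful act occurred.
The untolled deadline — 6 months after 2019-07-16 — is 2020-01-16.
Nothing else in the chronology tolls or restarts the period.

2020-01-16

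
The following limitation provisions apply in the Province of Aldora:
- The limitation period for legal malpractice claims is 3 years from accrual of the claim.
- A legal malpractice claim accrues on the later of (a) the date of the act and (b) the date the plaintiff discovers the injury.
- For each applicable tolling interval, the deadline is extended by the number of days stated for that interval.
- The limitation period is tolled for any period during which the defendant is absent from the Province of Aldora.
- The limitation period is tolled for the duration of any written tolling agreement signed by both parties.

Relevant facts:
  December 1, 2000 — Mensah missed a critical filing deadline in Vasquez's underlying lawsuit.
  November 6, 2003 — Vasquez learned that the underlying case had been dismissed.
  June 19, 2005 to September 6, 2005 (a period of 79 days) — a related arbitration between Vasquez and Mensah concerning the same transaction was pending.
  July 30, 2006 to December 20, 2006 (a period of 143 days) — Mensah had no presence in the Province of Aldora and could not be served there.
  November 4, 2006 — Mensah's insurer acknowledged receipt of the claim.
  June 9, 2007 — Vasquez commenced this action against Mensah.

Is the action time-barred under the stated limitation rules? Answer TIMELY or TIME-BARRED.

TIME-BARRED

Because discovery on November 6, 2003 post-dates the December 1, 2000 act, accrual under the later-of rule falls on November 6, 2003.
The untolled deadline — 3 years after November 6, 2003 — is November 6, 2006.
The period was tolled for 143 days by the defendant's absence from the jurisdiction (July 30, 2006 to December 20, 2006), pushing the deadline to March 29, 2007.
The pending related arbitration from June 19, 2005 to September 6, 2005 does not toll the period, because no stated rule makes a pending arbitration a tolling event.
None of the other events listed affects the running of the period under the stated rules.
The June 9, 2007 filing falls after the March 29, 2007 deadline; the claim is time-barred.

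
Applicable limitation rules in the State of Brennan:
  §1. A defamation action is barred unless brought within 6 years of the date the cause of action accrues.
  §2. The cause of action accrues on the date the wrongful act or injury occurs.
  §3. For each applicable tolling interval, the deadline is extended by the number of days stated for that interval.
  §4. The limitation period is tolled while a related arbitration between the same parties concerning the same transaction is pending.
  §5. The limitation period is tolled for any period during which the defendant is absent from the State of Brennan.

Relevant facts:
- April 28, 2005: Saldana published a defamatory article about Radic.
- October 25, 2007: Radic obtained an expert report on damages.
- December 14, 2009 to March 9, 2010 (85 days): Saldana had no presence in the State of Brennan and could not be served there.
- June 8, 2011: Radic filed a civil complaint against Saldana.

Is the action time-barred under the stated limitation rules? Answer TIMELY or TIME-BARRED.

TIMELY

The limitation period began to run on April 28, 2005.
The untolled deadline — 6 years after April 28, 2005 — is April 28, 2011.
Because the defendant's absence from the jurisdiction ran from December 14, 2009 to March 9, 2010, the deadline is extended by 85 days to July 22, 2011.
None of the other events listed affects the running of the period under the stated rules.
Radic filed on June 8, 2011, before the July 22, 2011 deadline, so the action is timely.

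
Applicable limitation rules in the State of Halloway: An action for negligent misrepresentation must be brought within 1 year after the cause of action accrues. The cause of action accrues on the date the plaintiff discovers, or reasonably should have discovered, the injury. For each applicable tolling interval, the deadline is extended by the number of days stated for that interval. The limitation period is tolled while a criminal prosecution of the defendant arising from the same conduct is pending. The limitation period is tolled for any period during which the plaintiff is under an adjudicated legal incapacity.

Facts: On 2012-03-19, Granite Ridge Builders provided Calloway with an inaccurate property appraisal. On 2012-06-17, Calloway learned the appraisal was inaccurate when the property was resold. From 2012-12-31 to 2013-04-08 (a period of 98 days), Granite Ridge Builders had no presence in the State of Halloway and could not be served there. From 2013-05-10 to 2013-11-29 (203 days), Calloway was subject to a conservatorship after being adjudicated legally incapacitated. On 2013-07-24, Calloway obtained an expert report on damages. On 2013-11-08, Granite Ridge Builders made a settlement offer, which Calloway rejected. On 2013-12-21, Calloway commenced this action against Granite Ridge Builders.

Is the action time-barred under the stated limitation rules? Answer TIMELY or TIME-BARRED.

Accrual is tied to discovery, so the period began on 2012-06-17 rather than on 2012-03-19 when the act occurred.
1 year from 2012-06-17 is 2013-06-17.
The period was tolled for 203 days by the plaintiff's legal incapacity (2013-05-10 to 2013-11-29), pushing the deadline to 2014-01-06.
Although the defendant's absence ran from 2012-12-31 to 2013-04-08, the stated rules do not make that a tolling event, so it is disregarded.
The other events in the timeline have no effect on the limitation period under the stated rules.
The 2013-12-21 filing precedes the 2014-01-06 deadline; the claim is timely.

TIMELY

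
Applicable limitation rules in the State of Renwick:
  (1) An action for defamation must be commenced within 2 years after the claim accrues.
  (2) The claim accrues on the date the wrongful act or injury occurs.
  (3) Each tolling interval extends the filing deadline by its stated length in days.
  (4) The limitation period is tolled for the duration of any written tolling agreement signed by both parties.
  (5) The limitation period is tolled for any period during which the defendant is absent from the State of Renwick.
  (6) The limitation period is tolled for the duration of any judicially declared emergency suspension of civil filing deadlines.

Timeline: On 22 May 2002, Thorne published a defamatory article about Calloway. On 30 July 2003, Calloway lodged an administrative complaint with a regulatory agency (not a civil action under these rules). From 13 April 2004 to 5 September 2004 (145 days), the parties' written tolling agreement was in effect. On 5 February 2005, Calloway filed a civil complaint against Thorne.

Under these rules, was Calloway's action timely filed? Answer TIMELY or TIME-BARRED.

TIME-BARRED

The claim accrued on 22 May 2002, the date of the act.
2 years from 22 May 2002 is 22 May 2004.
The written tolling agreement from 13 April 2004 to 5 September 2004 tolled the period for 145 days, extending the deadline to 14 October 2004.
The other events in the timeline have no effect on the limitation period under the stated rules.
Calloway filed on 5 February 2005, after the 14 October 2004 deadline, so the action is time-barred.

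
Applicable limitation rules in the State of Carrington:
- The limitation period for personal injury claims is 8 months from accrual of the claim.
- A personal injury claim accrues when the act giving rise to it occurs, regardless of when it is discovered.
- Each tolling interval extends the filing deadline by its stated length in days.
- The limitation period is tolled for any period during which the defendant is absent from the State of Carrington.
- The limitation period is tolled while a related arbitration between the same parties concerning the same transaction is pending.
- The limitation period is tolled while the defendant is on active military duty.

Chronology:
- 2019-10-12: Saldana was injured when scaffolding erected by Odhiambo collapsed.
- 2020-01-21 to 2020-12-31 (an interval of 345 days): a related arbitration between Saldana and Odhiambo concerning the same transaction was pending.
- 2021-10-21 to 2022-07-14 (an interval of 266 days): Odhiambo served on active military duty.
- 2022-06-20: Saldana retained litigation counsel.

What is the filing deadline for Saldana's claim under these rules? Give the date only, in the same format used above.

The claim accrued on 2019-10-12, the date of the act.
The untolled deadline — 8 months after 2019-10-12 — is 2020-06-12.
Because the pending related arbitration ran from 2020-01-21 to 2020-12-31, the deadline is extended by 345 days to 2021-05-23.
The defendant's active military service starting 2021-10-21 came too late — the period had run on 2021-05-23 — and so does not extend the deadline.
None of the other events listed affects the running of the period under the stated rules.

2021-05-23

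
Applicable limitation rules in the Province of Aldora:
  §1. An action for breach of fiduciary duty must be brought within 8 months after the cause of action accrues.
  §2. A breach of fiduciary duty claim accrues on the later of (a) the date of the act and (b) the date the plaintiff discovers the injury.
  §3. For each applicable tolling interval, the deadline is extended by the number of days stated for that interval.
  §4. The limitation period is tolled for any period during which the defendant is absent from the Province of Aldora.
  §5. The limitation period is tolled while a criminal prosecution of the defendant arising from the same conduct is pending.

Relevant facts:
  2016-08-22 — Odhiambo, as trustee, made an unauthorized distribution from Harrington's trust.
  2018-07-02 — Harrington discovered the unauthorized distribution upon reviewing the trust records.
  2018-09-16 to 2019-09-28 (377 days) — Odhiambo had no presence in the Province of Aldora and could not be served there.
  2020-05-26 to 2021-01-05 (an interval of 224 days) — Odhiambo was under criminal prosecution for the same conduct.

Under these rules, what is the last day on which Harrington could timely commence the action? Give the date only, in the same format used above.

The claim accrued on 2018-07-02 — the later of the 2016-08-22 act and the 2018-07-02 discovery.
8 months from 2018-07-02 is 2019-03-02.
Because the defendant's absence from the jurisdiction ran from 2018-09-16 to 2019-09-28, the deadline is extended by 377 days to 2020-03-13.
By the time the pending criminal prosecution began on 2020-05-26, the limitation period had already expired on 2020-03-13; that interval cannot revive it.

2020-03-13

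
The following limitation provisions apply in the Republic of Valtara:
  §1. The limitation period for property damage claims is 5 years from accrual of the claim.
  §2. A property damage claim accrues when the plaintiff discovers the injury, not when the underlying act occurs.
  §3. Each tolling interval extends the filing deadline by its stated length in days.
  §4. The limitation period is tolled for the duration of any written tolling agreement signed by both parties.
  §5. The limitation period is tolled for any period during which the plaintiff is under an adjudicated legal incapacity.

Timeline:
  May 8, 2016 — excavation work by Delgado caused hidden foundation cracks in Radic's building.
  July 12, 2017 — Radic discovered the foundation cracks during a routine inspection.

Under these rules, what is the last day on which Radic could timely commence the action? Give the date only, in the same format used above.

July 12, 2022

Under the discovery rule, the claim accrued on July 12, 2017, when Radic discovered the injury — not on the May 8, 2016 date of the underlying act.
The untolled deadline — 5 years after July 12, 2017 — is July 12, 2022.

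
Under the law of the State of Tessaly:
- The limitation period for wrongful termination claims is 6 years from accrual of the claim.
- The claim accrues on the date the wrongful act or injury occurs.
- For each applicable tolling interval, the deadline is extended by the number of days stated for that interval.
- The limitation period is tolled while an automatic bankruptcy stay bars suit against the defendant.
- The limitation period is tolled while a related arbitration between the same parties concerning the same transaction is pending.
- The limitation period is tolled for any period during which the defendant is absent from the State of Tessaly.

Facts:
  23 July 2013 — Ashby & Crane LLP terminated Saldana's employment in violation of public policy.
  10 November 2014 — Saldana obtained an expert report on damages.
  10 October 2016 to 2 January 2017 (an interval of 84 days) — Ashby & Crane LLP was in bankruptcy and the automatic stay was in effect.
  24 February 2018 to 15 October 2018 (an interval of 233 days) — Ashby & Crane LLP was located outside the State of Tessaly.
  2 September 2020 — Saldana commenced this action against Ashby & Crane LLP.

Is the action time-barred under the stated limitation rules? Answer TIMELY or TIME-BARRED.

TIME-BARRED

The claim accrued on 23 July 2013, when the wrongful act occurred.
6 years from 23 July 2013 is 23 July 2019.
Because the automatic bankruptcy stay ran from 10 October 2016 to 2 January 2017, the deadline is extended by 84 days to 15 October 2019.
The period was tolled for 233 days by the defendant's absence from the jurisdiction (24 February 2018 to 15 October 2018), pushing the deadline to 4 June 2020.
None of the other events listed affects the running of the period under the stated rules.
Saldana filed on 2 September 2020, after the 4 June 2020 deadline, so the action is time-barred.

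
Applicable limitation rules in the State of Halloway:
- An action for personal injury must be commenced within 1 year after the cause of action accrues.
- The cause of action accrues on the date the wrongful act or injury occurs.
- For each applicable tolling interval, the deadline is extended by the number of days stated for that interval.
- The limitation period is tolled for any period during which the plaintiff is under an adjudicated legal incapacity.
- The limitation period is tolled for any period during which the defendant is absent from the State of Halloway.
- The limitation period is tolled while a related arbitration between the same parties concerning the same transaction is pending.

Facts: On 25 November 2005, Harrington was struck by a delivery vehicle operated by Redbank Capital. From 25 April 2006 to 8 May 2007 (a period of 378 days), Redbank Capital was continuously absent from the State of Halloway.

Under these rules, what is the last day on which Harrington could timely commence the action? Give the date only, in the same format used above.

The limitation period began to run on 25 November 2005.
1 year from 25 November 2005 is 25 November 2006.
The defendant's absence from the jurisdiction from 25 April 2006 to 8 May 2007 tolled the period for 378 days, extending the deadline to 8 December 2007.

8 December 2007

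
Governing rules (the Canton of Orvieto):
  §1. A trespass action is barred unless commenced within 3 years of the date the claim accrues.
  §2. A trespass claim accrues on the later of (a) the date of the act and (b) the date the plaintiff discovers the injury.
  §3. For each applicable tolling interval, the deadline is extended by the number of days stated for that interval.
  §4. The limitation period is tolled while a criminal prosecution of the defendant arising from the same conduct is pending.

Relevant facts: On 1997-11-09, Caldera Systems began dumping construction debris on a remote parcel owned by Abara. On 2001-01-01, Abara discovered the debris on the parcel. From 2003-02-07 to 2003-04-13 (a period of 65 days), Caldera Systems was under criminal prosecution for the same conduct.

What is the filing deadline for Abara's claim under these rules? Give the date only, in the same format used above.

2004-03-06

Because discovery on 2001-01-01 post-dates the 1997-11-09 act, accrual under the later-of rule falls on 2001-01-01.
Adding the 3 years base period to 2001-01-01 gives a deadline of 2004-01-01, before any tolling.
The pending criminal prosecution from 2003-02-07 to 2003-04-13 tolled the period for 65 days, extending the deadline to 2004-03-06.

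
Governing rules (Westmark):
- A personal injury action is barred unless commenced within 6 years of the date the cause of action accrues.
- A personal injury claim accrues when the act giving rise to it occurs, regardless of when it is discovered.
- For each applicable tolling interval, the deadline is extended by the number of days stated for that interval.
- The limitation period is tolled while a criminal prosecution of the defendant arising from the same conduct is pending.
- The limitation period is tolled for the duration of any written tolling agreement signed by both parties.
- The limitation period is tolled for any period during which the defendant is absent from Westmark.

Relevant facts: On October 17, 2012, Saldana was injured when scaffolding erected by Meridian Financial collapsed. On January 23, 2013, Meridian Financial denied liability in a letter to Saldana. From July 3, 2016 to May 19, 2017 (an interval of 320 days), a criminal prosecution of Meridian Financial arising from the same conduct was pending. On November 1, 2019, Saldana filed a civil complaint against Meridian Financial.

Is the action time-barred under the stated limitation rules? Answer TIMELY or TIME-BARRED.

The cause of action accrued on October 17, 2012, the date of the act.
Adding the 6 years base period to October 17, 2012 gives a deadline of October 17, 2018, before any tolling.
The pending criminal prosecution from July 3, 2016 to May 19, 2017 tolled the period for 320 days, extending the deadline to September 2, 2019.
None of the other events listed affects the running of the period under the stated rules.
Filing on November 1, 2019 missed the September 2, 2019 deadline — the action is time-barred.

TIME-BARRED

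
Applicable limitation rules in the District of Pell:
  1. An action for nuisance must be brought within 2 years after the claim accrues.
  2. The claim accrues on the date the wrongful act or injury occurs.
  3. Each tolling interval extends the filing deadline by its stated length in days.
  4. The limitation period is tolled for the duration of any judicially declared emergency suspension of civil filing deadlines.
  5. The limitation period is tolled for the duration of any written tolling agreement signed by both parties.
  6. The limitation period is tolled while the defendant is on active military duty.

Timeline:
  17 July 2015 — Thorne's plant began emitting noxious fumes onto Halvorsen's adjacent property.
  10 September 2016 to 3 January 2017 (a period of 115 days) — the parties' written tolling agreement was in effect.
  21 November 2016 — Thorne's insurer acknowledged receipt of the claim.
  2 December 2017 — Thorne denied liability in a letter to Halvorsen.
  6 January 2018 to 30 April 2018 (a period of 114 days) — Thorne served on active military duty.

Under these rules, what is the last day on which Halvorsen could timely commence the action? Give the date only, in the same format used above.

The limitation period began to run on 17 July 2015.
Adding the 2 years base period to 17 July 2015 gives a deadline of 17 July 2017, before any tolling.
The written tolling agreement from 10 September 2016 to 3 January 2017 tolled the period for 115 days, extending the deadline to 9 November 2017.
The defendant's active military service from 6 January 2018 to 30 April 2018 began after the period had already run on 9 November 2017, so it has no tolling effect.
The other events in the timeline have no effect on the limitation period under the stated rules.

9 November 2017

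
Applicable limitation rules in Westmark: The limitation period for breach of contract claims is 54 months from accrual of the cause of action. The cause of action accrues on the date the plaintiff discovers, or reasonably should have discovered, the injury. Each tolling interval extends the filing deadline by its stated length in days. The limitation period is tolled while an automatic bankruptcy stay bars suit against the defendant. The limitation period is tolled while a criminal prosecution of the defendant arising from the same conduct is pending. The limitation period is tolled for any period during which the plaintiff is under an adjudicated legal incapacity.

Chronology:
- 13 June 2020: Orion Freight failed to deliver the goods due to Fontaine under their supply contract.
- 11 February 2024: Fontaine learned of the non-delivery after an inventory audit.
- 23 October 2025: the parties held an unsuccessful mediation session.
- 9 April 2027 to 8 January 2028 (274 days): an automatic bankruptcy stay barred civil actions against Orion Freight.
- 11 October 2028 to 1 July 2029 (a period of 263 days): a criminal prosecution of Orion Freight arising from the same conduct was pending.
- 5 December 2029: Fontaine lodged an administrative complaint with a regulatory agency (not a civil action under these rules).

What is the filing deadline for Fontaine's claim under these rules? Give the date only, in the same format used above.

Under the discovery rule, the claim accrued on 11 February 2024, when Fontaine discovered the injury — not on the 13 June 2020 date of the underlying act.
54 months from 11 February 2024 is 11 August 2028.
The period was tolled for 274 days by the automatic bankruptcy stay (9 April 2027 to 8 January 2028), pushing the deadline to 12 May 2029.
The period was tolled for 263 days by the pending criminal prosecution (11 October 2028 to 1 July 2029), pushing the deadline to 30 January 2030.
None of the other events listed affects the running of the period under the stated rules.

30 January 2030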